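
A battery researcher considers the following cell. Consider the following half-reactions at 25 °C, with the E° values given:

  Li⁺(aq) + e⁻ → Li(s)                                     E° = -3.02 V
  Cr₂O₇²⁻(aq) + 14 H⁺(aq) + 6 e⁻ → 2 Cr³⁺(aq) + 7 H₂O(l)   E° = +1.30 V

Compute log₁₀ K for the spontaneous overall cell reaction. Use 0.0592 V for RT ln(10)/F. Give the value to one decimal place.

Cathode: Cr₂O₇²⁻/Cr³⁺; anode: Li⁺/Li. E°cell = +4.32 V, n = 6.
log K = nE°cell / 0.0592 = (6)(+4.32) / 0.0592 = 437.8.

437.8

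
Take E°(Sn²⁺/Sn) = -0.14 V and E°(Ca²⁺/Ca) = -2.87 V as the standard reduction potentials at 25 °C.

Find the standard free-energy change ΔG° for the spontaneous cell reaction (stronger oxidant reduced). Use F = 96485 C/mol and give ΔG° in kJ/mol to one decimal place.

-526.8 kJ/mol

Sn²⁺/Sn (E° = -0.14 V) is the cathode; Ca²⁺/Ca (E° = -2.87 V) is the anode, so E°cell = +2.73 V.
Balancing electrons gives n = 2 (lcm of 2 and 2).
ΔG° = −nFE° = −(2)(96485)(+2.73) = -526,808 J = -526.8 kJ/mol.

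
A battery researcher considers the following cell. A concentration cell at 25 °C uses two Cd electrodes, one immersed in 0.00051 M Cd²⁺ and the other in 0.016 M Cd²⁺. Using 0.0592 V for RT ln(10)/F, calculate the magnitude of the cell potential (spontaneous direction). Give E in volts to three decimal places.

For a concentration cell E°cell = 0. The 0.016 M side is the cathode (reduction is favoured where [Cd²⁺] is higher).
With n = 2, E = −(0.0592/2) log([Cd²⁺]ₐₙ/[Cd²⁺]꜀ₐₜ) = −(0.0592/2) log(0.00051/0.016) = −(0.0592/2)(-1.497) = +0.044 V.

+0.044 V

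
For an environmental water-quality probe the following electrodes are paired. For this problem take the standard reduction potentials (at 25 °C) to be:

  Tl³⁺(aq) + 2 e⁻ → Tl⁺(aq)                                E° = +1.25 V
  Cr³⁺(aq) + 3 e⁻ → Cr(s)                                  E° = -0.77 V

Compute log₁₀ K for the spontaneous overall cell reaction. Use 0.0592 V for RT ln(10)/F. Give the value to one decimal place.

Cathode: Tl³⁺/Tl⁺; anode: Cr³⁺/Cr. E°cell = +2.02 V, n = 6.
log K = nE°cell / 0.0592 = (6)(+2.02) / 0.0592 = 204.7.

204.7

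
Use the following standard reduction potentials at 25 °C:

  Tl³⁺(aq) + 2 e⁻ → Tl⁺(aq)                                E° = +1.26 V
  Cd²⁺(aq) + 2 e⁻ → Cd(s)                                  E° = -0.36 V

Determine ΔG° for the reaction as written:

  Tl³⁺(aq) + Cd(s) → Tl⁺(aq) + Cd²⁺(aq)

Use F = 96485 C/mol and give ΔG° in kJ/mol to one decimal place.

As written, Tl³⁺/Tl⁺ is reduced (cathode) and Cd²⁺/Cd is oxidised (anode), so E°cell = (+1.26) − (-0.36) = +1.62 V.
Balancing electrons gives n = 2.
ΔG° = −nFE° = −(2)(96485)(+1.62) = -312,611 J = -312.6 kJ/mol.

-312.6 kJ/mol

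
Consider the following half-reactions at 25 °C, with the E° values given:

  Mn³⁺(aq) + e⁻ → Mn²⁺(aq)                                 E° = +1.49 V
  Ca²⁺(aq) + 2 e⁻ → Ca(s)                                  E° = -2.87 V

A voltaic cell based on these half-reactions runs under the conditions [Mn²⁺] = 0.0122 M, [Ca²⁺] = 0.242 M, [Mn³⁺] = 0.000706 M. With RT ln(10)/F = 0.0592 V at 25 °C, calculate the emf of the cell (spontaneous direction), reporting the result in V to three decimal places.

Mn³⁺/Mn²⁺ is the cathode (higher E°), Ca²⁺/Ca the anode: E°cell = +1.49 − (-2.87) = +4.36 V, n = 2.
Overall: 2 Mn³⁺(aq) + Ca(s) → 2 Mn²⁺(aq) + Ca²⁺(aq)
Q = [Mn²⁺]^2·[Ca²⁺] / ([Mn³⁺]^2); log Q = 1.859.
E = E° − (0.0592/n) log Q = +4.36 − (0.0592/2)(1.859) = +4.305 V.

+4.305 V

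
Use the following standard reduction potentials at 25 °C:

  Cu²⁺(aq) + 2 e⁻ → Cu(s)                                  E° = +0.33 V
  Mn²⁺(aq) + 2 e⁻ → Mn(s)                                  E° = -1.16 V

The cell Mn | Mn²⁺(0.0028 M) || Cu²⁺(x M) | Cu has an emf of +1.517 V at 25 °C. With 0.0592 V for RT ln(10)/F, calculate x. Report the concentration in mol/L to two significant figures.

Cu²⁺/Cu is the cathode, Mn²⁺/Mn the anode: E°cell = +1.49 V, n = 2.
Overall reaction: Cu²⁺(aq) + Mn(s) → Cu(s) + Mn²⁺(aq); Q = [Mn²⁺]^1/[Cu²⁺]^1.
From E = E° − (0.0592/n) log Q: log Q = (E° − E)·n/0.0592 = (+1.49 − (+1.517))·2/0.0592 = -0.9122.
So 1·log[Cu²⁺] = 1·log(0.0028) − log Q = -2.5528 − (-0.9122) = -1.6406; [Cu²⁺] = 10^(-1.6406) ≈ 0.023 M.

0.023 M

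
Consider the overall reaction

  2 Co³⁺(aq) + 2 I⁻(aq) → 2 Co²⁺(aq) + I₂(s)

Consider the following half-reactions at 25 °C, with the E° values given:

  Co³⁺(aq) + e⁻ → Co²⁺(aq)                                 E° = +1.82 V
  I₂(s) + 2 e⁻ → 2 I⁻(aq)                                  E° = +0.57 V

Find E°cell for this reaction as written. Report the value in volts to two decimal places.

+1.25 V

The Co³⁺/Co²⁺ couple has the higher reduction potential, so it is the cathode; I₂/I⁻ is oxidised at the anode.
E°cell = E°(cathode) − E°(anode) = (+1.82) − (+0.57) = +1.25 V.
Since E°cell > 0, the reaction is spontaneous under standard conditions.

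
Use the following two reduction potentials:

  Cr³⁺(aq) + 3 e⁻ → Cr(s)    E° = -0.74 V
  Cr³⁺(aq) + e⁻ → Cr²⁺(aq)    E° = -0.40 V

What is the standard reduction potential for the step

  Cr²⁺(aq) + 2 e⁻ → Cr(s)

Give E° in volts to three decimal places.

Sequential free energies add, so n₃E°₃ = n₁E°₁ + n₂E°₂.
With n₃ = 3, and the known step contributing 1×(-0.40) V, the unknown satisfies 2·E° = 3×(-0.74) − 1×(-0.40) = -1.820.
E° = -1.820 / 2 = -0.910 V.

-0.910 V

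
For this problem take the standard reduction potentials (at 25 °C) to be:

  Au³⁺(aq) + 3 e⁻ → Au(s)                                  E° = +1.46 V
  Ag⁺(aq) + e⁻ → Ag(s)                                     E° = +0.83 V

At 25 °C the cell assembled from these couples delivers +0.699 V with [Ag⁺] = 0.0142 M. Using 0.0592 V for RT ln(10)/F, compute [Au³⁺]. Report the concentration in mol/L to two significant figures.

0.0090 M

Au³⁺/Au is the cathode, Ag⁺/Ag the anode: E°cell = +0.63 V, n = 3.
Overall reaction: Au³⁺(aq) + 3 Ag(s) → Au(s) + 3 Ag⁺(aq); Q = [Ag⁺]^3/[Au³⁺]^1.
From E = E° − (0.0592/n) log Q: log Q = (E° − E)·n/0.0592 = (+0.63 − (+0.699))·3/0.0592 = -3.4966.
So 1·log[Au³⁺] = 3·log(0.0142) − log Q = -5.5431 − (-3.4966) = -2.0465; [Au³⁺] = 10^(-2.0465) ≈ 0.0090 M.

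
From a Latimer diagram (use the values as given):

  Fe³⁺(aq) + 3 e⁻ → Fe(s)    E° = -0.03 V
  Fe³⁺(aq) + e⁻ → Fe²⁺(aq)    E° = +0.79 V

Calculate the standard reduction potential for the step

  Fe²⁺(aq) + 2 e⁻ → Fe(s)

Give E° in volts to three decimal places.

Sequential free energies add, so n₃E°₃ = n₁E°₁ + n₂E°₂.
With n₃ = 3, and the known step contributing 1×(+0.79) V, the unknown satisfies 2·E° = 3×(-0.03) − 1×(+0.79) = -0.880.
E° = -0.880 / 2 = -0.440 V.

-0.440 V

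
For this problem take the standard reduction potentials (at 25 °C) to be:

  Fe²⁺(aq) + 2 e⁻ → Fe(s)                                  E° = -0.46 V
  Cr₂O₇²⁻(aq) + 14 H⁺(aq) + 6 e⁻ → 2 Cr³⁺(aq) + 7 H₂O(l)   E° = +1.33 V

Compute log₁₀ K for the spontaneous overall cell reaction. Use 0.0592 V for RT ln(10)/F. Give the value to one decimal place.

181.4

Cathode: Cr₂O₇²⁻/Cr³⁺; anode: Fe²⁺/Fe. E°cell = +1.79 V, n = 6.
log K = nE°cell / 0.0592 = (6)(+1.79) / 0.0592 = 181.4.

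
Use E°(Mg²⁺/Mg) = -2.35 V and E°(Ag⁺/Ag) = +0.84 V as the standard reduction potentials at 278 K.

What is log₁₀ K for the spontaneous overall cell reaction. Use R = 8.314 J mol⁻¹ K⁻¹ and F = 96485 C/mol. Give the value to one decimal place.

115.7

Cathode: Ag⁺/Ag; anode: Mg²⁺/Mg. E°cell = (+0.84) − (-2.35) = +3.19 V, with n = 2.
ΔG° = −nFE° = −RT ln K, so ln K = nFE°/(RT) = (2)(96485)(+3.19) / ((8.314)(278)) = 266.333.
log₁₀ K = 266.333 / ln 10 = 115.7.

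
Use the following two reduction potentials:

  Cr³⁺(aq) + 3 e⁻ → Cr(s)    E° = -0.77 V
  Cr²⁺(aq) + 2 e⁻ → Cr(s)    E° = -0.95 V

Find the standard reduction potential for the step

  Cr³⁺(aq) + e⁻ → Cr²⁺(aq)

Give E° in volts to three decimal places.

Sequential free energies add, so n₃E°₃ = n₁E°₁ + n₂E°₂.
With n₃ = 3, and the known step contributing 2×(-0.95) V, the unknown satisfies 1·E° = 3×(-0.77) − 2×(-0.95) = -0.410.
E° = -0.410 / 1 = -0.410 V.

-0.410 V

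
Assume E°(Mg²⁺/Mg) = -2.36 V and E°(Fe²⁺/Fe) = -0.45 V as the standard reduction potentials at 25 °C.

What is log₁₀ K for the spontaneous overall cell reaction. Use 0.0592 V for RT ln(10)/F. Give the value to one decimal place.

64.5

Cathode: Fe²⁺/Fe; anode: Mg²⁺/Mg. E°cell = +1.91 V, n = 2.
log K = nE°cell / 0.0592 = (2)(+1.91) / 0.0592 = 64.5.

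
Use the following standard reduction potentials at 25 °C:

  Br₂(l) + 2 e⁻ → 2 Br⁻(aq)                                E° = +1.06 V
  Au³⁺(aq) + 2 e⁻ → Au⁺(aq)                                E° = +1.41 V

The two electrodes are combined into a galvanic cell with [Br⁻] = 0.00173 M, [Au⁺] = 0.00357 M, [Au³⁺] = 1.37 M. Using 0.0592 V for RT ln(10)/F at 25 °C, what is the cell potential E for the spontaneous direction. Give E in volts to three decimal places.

+0.263 V

Au³⁺/Au⁺ is the cathode (higher E°), Br₂/Br⁻ the anode: E°cell = +1.41 − (+1.06) = +0.35 V, n = 2.
Overall: Au³⁺(aq) + 2 Br⁻(aq) → Au⁺(aq) + Br₂(l)
Q = [Au⁺] / ([Au³⁺]·[Br⁻]^2); log Q = 2.940.
E = E° − (0.0592/n) log Q = +0.35 − (0.0592/2)(2.940) = +0.263 V.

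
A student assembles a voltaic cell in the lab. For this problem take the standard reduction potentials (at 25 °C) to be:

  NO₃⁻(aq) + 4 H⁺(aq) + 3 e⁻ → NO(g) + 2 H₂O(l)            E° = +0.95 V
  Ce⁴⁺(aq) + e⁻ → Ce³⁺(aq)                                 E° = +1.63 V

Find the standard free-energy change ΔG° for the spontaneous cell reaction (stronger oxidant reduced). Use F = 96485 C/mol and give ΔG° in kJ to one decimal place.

-196.8 kJ

Ce⁴⁺/Ce³⁺ (E° = +1.63 V) is the cathode; NO₃⁻/NO (E° = +0.95 V) is the anode, so E°cell = +0.68 V.
Balancing electrons gives n = 3 (lcm of 1 and 3).
ΔG° = −nFE° = −(3)(96485)(+0.68) = -196,829 J = -196.8 kJ.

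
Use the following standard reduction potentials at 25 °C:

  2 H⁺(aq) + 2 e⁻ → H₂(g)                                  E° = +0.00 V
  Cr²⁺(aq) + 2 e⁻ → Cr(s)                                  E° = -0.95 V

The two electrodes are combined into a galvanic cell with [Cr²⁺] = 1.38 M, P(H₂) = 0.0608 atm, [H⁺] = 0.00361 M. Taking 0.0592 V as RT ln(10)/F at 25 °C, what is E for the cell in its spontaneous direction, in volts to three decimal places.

+0.837 V

H⁺/H₂ is the cathode (higher E°), Cr²⁺/Cr the anode: E°cell = +0.00 − (-0.95) = +0.95 V, n = 2.
Overall: 2 H⁺(aq) + Cr(s) → H₂(g) + Cr²⁺(aq)
Q = P(H₂)·[Cr²⁺] / ([H⁺]^2); log Q = 3.809.
E = E° − (0.0592/n) log Q = +0.95 − (0.0592/2)(3.809) = +0.837 V.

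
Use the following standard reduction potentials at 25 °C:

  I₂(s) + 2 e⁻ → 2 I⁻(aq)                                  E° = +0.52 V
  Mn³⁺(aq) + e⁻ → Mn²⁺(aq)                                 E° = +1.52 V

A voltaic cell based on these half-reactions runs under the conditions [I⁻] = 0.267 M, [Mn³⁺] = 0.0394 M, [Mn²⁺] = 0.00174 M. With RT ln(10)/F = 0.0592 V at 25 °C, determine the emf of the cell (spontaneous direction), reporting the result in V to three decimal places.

Mn³⁺/Mn²⁺ is the cathode (higher E°), I₂/I⁻ the anode: E°cell = +1.52 − (+0.52) = +1.00 V, n = 2.
Overall: 2 Mn³⁺(aq) + 2 I⁻(aq) → 2 Mn²⁺(aq) + I₂(s)
Q = [Mn²⁺]^2 / ([Mn³⁺]^2·[I⁻]^2); log Q = -1.563.
E = E° − (0.0592/n) log Q = +1.00 − (0.0592/2)(-1.563) = +1.046 V.

+1.046 V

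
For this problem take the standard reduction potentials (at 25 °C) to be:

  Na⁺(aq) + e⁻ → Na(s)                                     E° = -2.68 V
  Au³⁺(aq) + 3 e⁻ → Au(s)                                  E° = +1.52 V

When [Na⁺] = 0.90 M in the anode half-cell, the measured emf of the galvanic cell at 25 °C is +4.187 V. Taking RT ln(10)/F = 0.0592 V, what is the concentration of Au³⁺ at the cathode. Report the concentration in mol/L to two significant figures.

Au³⁺/Au is the cathode, Na⁺/Na the anode: E°cell = +4.20 V, n = 3.
Overall reaction: Au³⁺(aq) + 3 Na(s) → Au(s) + 3 Na⁺(aq); Q = [Na⁺]^3/[Au³⁺]^1.
From E = E° − (0.0592/n) log Q: log Q = (E° − E)·n/0.0592 = (+4.20 − (+4.187))·3/0.0592 = 0.6588.
So 1·log[Au³⁺] = 3·log(0.9) − log Q = -0.1373 − (0.6588) = -0.7961; [Au³⁺] = 10^(-0.7961) ≈ 0.16 M.

0.16 M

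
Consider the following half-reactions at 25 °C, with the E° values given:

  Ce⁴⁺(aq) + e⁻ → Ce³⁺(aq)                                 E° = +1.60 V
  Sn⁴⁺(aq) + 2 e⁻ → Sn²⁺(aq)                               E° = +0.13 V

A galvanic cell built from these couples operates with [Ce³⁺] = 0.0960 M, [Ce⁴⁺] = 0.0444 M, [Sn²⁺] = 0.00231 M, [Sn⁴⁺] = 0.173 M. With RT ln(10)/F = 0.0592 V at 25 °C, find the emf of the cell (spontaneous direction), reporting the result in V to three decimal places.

+1.395 V

Ce⁴⁺/Ce³⁺ is the cathode (higher E°), Sn⁴⁺/Sn²⁺ the anode: E°cell = +1.60 − (+0.13) = +1.47 V, n = 2.
Overall: 2 Ce⁴⁺(aq) + Sn²⁺(aq) → 2 Ce³⁺(aq) + Sn⁴⁺(aq)
Q = [Ce³⁺]^2·[Sn⁴⁺] / ([Ce⁴⁺]^2·[Sn²⁺]); log Q = 2.544.
E = E° − (0.0592/n) log Q = +1.47 − (0.0592/2)(2.544) = +1.395 V.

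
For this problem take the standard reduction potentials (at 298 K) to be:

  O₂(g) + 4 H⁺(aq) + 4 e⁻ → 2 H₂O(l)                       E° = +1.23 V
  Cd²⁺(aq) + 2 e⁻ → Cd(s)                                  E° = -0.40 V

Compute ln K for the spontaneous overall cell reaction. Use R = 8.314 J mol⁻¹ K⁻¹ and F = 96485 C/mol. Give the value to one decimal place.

Cathode: O₂/H₂O; anode: Cd²⁺/Cd. E°cell = (+1.23) − (-0.40) = +1.63 V, with n = 4.
ΔG° = −nFE° = −RT ln K, so ln K = nFE°/(RT) = (4)(96485)(+1.63) / ((8.314)(298)) = 253.911.

253.9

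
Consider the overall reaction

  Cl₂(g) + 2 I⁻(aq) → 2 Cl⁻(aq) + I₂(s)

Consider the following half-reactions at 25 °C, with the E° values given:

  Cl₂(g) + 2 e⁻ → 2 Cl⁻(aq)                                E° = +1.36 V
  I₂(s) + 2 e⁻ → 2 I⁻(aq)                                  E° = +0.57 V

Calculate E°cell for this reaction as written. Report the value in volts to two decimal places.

The Cl₂/Cl⁻ couple has the higher reduction potential, so it is the cathode; I₂/I⁻ is oxidised at the anode.
E°cell = E°(cathode) − E°(anode) = (+1.36) − (+0.57) = +0.79 V.

+0.79 V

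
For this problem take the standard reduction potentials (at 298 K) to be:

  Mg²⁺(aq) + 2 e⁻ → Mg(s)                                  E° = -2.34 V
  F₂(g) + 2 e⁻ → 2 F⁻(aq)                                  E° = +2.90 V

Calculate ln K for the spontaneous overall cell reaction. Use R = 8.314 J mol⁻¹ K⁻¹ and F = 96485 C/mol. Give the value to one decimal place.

408.1

Cathode: F₂/F⁻; anode: Mg²⁺/Mg. E°cell = (+2.90) − (-2.34) = +5.24 V, with n = 2.
ΔG° = −nFE° = −RT ln K, so ln K = nFE°/(RT) = (2)(96485)(+5.24) / ((8.314)(298)) = 408.127.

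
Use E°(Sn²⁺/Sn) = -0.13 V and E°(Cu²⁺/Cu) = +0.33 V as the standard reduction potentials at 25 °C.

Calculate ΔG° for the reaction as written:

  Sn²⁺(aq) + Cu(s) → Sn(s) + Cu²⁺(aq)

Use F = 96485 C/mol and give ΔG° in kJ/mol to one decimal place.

+88.8 kJ/mol

As written, Sn²⁺/Sn is reduced (cathode) and Cu²⁺/Cu is oxidised (anode), so E°cell = (-0.13) − (+0.33) = -0.46 V.
Balancing electrons gives n = 2.
ΔG° = −nFE° = −(2)(96485)(-0.46) = 88,766 J = +88.8 kJ/mol.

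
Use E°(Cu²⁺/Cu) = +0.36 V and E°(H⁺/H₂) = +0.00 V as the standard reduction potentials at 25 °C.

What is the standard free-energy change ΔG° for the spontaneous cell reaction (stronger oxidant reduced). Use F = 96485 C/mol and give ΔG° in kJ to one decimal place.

Cu²⁺/Cu (E° = +0.36 V) is the cathode; H⁺/H₂ (E° = +0.00 V) is the anode, so E°cell = +0.36 V.
Balancing electrons gives n = 2 (lcm of 2 and 2).
ΔG° = −nFE° = −(2)(96485)(+0.36) = -69,469 J = -69.5 kJ.

-69.5 kJ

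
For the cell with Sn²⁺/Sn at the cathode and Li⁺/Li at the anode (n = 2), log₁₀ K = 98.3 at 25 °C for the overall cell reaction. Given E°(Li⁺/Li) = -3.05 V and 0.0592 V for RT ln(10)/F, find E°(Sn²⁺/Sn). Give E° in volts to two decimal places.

E°cell = (0.0592/n)·log K = (0.0592/2)(98.3) = +2.910 V.
Since Sn²⁺/Sn is the cathode and Li⁺/Li the anode, E°cell = E°(Sn²⁺/Sn) − E°(Li⁺/Li).
So E°(Sn²⁺/Sn) = E°cell + E°(Li⁺/Li) = +2.910 + (-3.05) = -0.14 V.

-0.14 V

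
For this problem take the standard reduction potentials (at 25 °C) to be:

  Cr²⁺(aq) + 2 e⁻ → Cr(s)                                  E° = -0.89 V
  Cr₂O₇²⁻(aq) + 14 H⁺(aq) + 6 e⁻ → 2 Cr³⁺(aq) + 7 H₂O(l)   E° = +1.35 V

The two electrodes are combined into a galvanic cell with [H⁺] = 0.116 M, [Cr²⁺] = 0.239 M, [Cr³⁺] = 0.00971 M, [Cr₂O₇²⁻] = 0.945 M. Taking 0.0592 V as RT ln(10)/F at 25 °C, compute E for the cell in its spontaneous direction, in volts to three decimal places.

Cr₂O₇²⁻/Cr³⁺ is the cathode (higher E°), Cr²⁺/Cr the anode: E°cell = +1.35 − (-0.89) = +2.24 V, n = 6.
Overall: Cr₂O₇²⁻(aq) + 14 H⁺(aq) + 3 Cr(s) → 2 Cr³⁺(aq) + 7 H₂O(l) + 3 Cr²⁺(aq)
Q = [Cr³⁺]^2·[Cr²⁺]^3 / ([Cr₂O₇²⁻]·[H⁺]^14); log Q = 7.232.
E = E° − (0.0592/n) log Q = +2.24 − (0.0592/6)(7.232) = +2.169 V.

+2.169 V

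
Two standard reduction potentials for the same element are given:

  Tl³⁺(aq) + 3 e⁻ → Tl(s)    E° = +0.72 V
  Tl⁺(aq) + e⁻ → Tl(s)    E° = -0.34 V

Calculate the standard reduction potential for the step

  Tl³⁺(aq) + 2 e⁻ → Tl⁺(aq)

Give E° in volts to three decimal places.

+1.250 V

Sequential free energies add, so n₃E°₃ = n₁E°₁ + n₂E°₂.
With n₃ = 3, and the known step contributing 1×(-0.34) V, the unknown satisfies 2·E° = 3×(+0.72) − 1×(-0.34) = +2.500.
E° = +2.500 / 2 = +1.250 V.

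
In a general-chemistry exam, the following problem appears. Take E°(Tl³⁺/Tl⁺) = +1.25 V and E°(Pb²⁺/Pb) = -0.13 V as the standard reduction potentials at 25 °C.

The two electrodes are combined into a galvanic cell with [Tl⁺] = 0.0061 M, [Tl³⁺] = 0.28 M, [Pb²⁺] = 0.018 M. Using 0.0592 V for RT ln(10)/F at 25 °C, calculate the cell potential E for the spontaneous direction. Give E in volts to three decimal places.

+1.481 V

Tl³⁺/Tl⁺ is the cathode (higher E°), Pb²⁺/Pb the anode: E°cell = +1.25 − (-0.13) = +1.38 V, n = 2.
Overall: Tl³⁺(aq) + Pb(s) → Tl⁺(aq) + Pb²⁺(aq)
Q = [Tl⁺]·[Pb²⁺] / ([Tl³⁺]); log Q = -3.407.
E = E° − (0.0592/n) log Q = +1.38 − (0.0592/2)(-3.407) = +1.481 V.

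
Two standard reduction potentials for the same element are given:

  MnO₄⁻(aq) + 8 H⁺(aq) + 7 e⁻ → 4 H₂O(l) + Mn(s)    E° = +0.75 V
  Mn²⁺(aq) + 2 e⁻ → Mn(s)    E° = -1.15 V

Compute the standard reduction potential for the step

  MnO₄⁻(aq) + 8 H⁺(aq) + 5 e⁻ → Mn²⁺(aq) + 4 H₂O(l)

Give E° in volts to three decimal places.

+1.510 V

Sequential free energies add, so n₃E°₃ = n₁E°₁ + n₂E°₂.
With n₃ = 7, and the known step contributing 2×(-1.15) V, the unknown satisfies 5·E° = 7×(+0.75) − 2×(-1.15) = +7.550.
E° = +7.550 / 5 = +1.510 V.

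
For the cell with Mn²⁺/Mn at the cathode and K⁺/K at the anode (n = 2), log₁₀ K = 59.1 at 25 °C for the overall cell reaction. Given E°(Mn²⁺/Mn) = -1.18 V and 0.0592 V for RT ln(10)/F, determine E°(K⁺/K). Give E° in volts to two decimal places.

E°cell = (0.0592/n)·log K = (0.0592/2)(59.1) = +1.749 V.
Since Mn²⁺/Mn is the cathode and K⁺/K the anode, E°cell = E°(Mn²⁺/Mn) − E°(K⁺/K).
So E°(K⁺/K) = E°(Mn²⁺/Mn) − E°cell = (-1.18) − (+1.749) = -2.93 V.

-2.93 V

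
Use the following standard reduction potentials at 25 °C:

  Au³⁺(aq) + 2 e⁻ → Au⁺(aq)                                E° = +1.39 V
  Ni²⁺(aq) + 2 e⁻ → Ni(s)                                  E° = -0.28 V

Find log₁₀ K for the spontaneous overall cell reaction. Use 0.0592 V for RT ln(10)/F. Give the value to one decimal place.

Cathode: Au³⁺/Au⁺; anode: Ni²⁺/Ni. E°cell = +1.67 V, n = 2.
log K = nE°cell / 0.0592 = (2)(+1.67) / 0.0592 = 56.4.

56.4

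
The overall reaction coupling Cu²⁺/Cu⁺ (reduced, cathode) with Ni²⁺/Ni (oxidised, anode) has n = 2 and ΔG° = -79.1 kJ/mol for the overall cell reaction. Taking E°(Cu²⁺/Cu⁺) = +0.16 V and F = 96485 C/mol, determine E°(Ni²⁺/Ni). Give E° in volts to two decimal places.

-0.25 V

E°cell = −ΔG°/(nF) = −(-79.1×10³)/((2)(96485)) = +0.410 V.
Since Cu²⁺/Cu⁺ is the cathode and Ni²⁺/Ni the anode, E°cell = E°(Cu²⁺/Cu⁺) − E°(Ni²⁺/Ni).
So E°(Ni²⁺/Ni) = E°(Cu²⁺/Cu⁺) − E°cell = (+0.16) − (+0.410) = -0.25 V.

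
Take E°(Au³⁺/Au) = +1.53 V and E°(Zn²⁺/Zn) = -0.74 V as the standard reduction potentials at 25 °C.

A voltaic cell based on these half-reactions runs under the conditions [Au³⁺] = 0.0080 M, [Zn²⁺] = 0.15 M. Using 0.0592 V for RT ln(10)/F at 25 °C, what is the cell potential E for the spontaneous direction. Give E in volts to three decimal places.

+2.253 V

Au³⁺/Au is the cathode (higher E°), Zn²⁺/Zn the anode: E°cell = +1.53 − (-0.74) = +2.27 V, n = 6.
Overall: 2 Au³⁺(aq) + 3 Zn(s) → 2 Au(s) + 3 Zn²⁺(aq)
Q = [Zn²⁺]^3 / ([Au³⁺]^2); log Q = 1.722.
E = E° − (0.0592/n) log Q = +2.27 − (0.0592/6)(1.722) = +2.253 V.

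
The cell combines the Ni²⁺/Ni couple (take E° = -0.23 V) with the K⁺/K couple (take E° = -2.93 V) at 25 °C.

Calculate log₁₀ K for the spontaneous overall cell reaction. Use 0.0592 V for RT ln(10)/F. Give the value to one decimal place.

Cathode: Ni²⁺/Ni; anode: K⁺/K. E°cell = +2.70 V, n = 2.
log K = nE°cell / 0.0592 = (2)(+2.70) / 0.0592 = 91.2.

91.2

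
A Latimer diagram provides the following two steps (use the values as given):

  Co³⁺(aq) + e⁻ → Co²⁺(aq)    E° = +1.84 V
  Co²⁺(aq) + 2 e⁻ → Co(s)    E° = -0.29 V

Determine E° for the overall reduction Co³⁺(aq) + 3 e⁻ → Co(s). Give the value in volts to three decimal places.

+0.420 V

Standard free energies of sequential steps add: ΔG°₃ = ΔG°₁ + ΔG°₂, so n₃E°₃ = n₁E°₁ + n₂E°₂.
E°₃ = (1×+1.84 + 2×-0.29) / 3 = (+1.260) / 3 = +0.420 V.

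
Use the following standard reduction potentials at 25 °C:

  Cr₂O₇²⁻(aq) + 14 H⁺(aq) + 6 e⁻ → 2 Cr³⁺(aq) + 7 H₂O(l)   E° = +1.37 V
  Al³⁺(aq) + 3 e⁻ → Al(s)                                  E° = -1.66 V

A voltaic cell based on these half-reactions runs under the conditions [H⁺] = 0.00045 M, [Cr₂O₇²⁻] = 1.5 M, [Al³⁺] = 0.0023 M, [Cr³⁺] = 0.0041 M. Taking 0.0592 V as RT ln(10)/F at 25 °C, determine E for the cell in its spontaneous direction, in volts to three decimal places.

+2.669 V

Cr₂O₇²⁻/Cr³⁺ is the cathode (higher E°), Al³⁺/Al the anode: E°cell = +1.37 − (-1.66) = +3.03 V, n = 6.
Overall: Cr₂O₇²⁻(aq) + 14 H⁺(aq) + 2 Al(s) → 2 Cr³⁺(aq) + 7 H₂O(l) + 2 Al³⁺(aq)
Q = [Cr³⁺]^2·[Al³⁺]^2 / ([Cr₂O₇²⁻]·[H⁺]^14); log Q = 36.628.
E = E° − (0.0592/n) log Q = +3.03 − (0.0592/6)(36.628) = +2.669 V.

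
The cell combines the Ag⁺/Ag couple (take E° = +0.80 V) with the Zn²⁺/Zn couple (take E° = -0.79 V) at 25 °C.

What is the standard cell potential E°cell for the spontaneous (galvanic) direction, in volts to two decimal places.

+1.59 V

The Ag⁺/Ag couple has the higher reduction potential, so it is the cathode; Zn²⁺/Zn is oxidised at the anode.
E°cell = E°(cathode) − E°(anode) = (+0.80) − (-0.79) = +1.59 V.
Since E°cell > 0, the reaction is spontaneous under standard conditions.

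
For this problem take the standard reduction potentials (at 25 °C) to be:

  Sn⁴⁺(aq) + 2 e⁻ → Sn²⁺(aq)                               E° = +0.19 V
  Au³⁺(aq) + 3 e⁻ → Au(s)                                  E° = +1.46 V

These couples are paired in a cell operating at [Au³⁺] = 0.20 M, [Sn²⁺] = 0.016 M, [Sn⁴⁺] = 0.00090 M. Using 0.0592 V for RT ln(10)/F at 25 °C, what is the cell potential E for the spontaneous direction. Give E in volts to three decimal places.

+1.293 V

Au³⁺/Au is the cathode (higher E°), Sn⁴⁺/Sn²⁺ the anode: E°cell = +1.46 − (+0.19) = +1.27 V, n = 6.
Overall: 2 Au³⁺(aq) + 3 Sn²⁺(aq) → 2 Au(s) + 3 Sn⁴⁺(aq)
Q = [Sn⁴⁺]^3 / ([Au³⁺]^2·[Sn²⁺]^3); log Q = -2.352.
E = E° − (0.0592/n) log Q = +1.27 − (0.0592/6)(-2.352) = +1.293 V.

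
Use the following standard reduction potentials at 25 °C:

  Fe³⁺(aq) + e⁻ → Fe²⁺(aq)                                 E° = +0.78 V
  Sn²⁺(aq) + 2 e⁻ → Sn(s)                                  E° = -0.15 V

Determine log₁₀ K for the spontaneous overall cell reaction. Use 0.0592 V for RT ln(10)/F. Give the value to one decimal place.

31.4

Cathode: Fe³⁺/Fe²⁺; anode: Sn²⁺/Sn. E°cell = +0.93 V, n = 2.
log K = nE°cell / 0.0592 = (2)(+0.93) / 0.0592 = 31.4.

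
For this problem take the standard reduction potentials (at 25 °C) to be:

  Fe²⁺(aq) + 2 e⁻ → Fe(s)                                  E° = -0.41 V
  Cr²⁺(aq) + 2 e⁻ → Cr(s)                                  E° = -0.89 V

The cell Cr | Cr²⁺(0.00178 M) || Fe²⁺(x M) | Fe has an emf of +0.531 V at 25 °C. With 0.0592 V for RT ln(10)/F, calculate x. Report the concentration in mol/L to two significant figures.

0.094 M

Fe²⁺/Fe is the cathode, Cr²⁺/Cr the anode: E°cell = +0.48 V, n = 2.
Overall reaction: Fe²⁺(aq) + Cr(s) → Fe(s) + Cr²⁺(aq); Q = [Cr²⁺]^1/[Fe²⁺]^1.
From E = E° − (0.0592/n) log Q: log Q = (E° − E)·n/0.0592 = (+0.48 − (+0.531))·2/0.0592 = -1.7230.
So 1·log[Fe²⁺] = 1·log(0.00178) − log Q = -2.7496 − (-1.7230) = -1.0266; [Fe²⁺] = 10^(-1.0266) ≈ 0.094 M.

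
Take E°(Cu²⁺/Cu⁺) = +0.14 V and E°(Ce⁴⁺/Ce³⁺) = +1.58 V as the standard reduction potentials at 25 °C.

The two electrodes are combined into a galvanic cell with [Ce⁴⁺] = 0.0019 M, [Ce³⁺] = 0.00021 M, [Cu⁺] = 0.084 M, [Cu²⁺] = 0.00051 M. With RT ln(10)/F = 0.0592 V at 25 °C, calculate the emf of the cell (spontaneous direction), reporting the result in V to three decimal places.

+1.628 V

Ce⁴⁺/Ce³⁺ is the cathode (higher E°), Cu²⁺/Cu⁺ the anode: E°cell = +1.58 − (+0.14) = +1.44 V, n = 1.
Overall: Ce⁴⁺(aq) + Cu⁺(aq) → Ce³⁺(aq) + Cu²⁺(aq)
Q = [Ce³⁺]·[Cu²⁺] / ([Ce⁴⁺]·[Cu⁺]); log Q = -3.173.
E = E° − (0.0592/n) log Q = +1.44 − (0.0592/1)(-3.173) = +1.628 V.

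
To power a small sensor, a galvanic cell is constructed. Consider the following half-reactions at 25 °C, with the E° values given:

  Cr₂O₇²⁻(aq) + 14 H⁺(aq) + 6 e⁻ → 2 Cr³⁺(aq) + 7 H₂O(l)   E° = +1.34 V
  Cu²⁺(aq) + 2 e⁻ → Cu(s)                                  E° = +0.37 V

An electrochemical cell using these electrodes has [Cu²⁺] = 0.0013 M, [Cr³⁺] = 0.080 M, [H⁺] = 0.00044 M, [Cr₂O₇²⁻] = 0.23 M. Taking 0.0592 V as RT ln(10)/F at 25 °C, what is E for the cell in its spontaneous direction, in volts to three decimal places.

+0.607 V

Cr₂O₇²⁻/Cr³⁺ is the cathode (higher E°), Cu²⁺/Cu the anode: E°cell = +1.34 − (+0.37) = +0.97 V, n = 6.
Overall: Cr₂O₇²⁻(aq) + 14 H⁺(aq) + 3 Cu(s) → 2 Cr³⁺(aq) + 7 H₂O(l) + 3 Cu²⁺(aq)
Q = [Cr³⁺]^2·[Cu²⁺]^3 / ([Cr₂O₇²⁻]·[H⁺]^14); log Q = 36.778.
E = E° − (0.0592/n) log Q = +0.97 − (0.0592/6)(36.778) = +0.607 V.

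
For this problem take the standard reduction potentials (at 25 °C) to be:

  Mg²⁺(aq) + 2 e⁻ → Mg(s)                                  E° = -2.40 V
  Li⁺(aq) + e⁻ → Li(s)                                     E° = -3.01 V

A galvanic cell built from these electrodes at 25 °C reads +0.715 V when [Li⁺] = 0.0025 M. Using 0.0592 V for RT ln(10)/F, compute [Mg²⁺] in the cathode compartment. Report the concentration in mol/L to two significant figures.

0.022 M

Mg²⁺/Mg is the cathode, Li⁺/Li the anode: E°cell = +0.61 V, n = 2.
Overall reaction: Mg²⁺(aq) + 2 Li(s) → Mg(s) + 2 Li⁺(aq); Q = [Li⁺]^2/[Mg²⁺]^1.
From E = E° − (0.0592/n) log Q: log Q = (E° − E)·n/0.0592 = (+0.61 − (+0.715))·2/0.0592 = -3.5473.
So 1·log[Mg²⁺] = 2·log(0.0025) − log Q = -5.2041 − (-3.5473) = -1.6568; [Mg²⁺] = 10^(-1.6568) ≈ 0.022 M.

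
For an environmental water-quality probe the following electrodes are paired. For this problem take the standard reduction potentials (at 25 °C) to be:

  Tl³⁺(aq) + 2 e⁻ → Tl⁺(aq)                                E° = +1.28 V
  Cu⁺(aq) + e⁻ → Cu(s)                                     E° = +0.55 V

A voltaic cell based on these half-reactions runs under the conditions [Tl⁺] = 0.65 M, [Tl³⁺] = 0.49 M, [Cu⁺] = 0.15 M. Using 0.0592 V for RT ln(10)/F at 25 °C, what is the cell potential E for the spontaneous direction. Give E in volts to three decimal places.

+0.775 V

Tl³⁺/Tl⁺ is the cathode (higher E°), Cu⁺/Cu the anode: E°cell = +1.28 − (+0.55) = +0.73 V, n = 2.
Overall: Tl³⁺(aq) + 2 Cu(s) → Tl⁺(aq) + 2 Cu⁺(aq)
Q = [Tl⁺]·[Cu⁺]^2 / ([Tl³⁺]); log Q = -1.525.
E = E° − (0.0592/n) log Q = +0.73 − (0.0592/2)(-1.525) = +0.775 V.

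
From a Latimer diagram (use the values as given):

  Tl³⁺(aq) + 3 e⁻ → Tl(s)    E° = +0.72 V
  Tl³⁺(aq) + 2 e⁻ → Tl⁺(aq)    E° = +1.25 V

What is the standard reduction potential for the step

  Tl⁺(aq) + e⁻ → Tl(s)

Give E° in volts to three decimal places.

-0.340 V

Sequential free energies add, so n₃E°₃ = n₁E°₁ + n₂E°₂.
With n₃ = 3, and the known step contributing 2×(+1.25) V, the unknown satisfies 1·E° = 3×(+0.72) − 2×(+1.25) = -0.340.
E° = -0.340 / 1 = -0.340 V.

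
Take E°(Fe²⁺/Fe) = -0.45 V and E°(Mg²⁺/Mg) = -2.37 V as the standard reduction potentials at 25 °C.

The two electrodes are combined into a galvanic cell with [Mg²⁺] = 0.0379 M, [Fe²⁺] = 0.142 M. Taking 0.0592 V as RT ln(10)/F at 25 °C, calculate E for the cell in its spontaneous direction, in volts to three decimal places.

+1.937 V

Fe²⁺/Fe is the cathode (higher E°), Mg²⁺/Mg the anode: E°cell = -0.45 − (-2.37) = +1.92 V, n = 2.
Overall: Fe²⁺(aq) + Mg(s) → Fe(s) + Mg²⁺(aq)
Q = [Mg²⁺] / ([Fe²⁺]); log Q = -0.574.
E = E° − (0.0592/n) log Q = +1.92 − (0.0592/2)(-0.574) = +1.937 V.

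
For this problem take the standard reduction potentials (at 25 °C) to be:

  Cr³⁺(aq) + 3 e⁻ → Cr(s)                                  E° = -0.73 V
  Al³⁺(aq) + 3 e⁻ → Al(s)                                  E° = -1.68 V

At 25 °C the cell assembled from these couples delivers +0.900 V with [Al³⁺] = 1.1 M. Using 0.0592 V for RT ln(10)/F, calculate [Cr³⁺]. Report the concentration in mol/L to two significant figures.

0.0032 M

Cr³⁺/Cr is the cathode, Al³⁺/Al the anode: E°cell = +0.95 V, n = 3.
Overall reaction: Cr³⁺(aq) + Al(s) → Cr(s) + Al³⁺(aq); Q = [Al³⁺]^1/[Cr³⁺]^1.
From E = E° − (0.0592/n) log Q: log Q = (E° − E)·n/0.0592 = (+0.95 − (+0.900))·3/0.0592 = 2.5338.
So 1·log[Cr³⁺] = 1·log(1.1) − log Q = 0.0414 − (2.5338) = -2.4924; [Cr³⁺] = 10^(-2.4924) ≈ 0.0032 M.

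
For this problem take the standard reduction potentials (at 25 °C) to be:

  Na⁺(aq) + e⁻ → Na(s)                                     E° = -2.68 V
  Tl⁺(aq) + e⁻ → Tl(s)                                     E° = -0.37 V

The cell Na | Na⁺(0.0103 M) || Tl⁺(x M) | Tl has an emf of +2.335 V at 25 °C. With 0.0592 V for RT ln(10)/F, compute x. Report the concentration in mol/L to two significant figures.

0.027 M

Tl⁺/Tl is the cathode, Na⁺/Na the anode: E°cell = +2.31 V, n = 1.
Overall reaction: Tl⁺(aq) + Na(s) → Tl(s) + Na⁺(aq); Q = [Na⁺]^1/[Tl⁺]^1.
From E = E° − (0.0592/n) log Q: log Q = (E° − E)·n/0.0592 = (+2.31 − (+2.335))·1/0.0592 = -0.4223.
So 1·log[Tl⁺] = 1·log(0.0103) − log Q = -1.9872 − (-0.4223) = -1.5649; [Tl⁺] = 10^(-1.5649) ≈ 0.027 M.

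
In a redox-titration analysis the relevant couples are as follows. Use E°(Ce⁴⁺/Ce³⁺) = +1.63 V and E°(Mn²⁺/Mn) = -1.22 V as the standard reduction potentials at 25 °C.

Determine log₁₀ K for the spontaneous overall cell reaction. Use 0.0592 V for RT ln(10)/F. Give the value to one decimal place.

Cathode: Ce⁴⁺/Ce³⁺; anode: Mn²⁺/Mn. E°cell = +2.85 V, n = 2.
log K = nE°cell / 0.0592 = (2)(+2.85) / 0.0592 = 96.3.

96.3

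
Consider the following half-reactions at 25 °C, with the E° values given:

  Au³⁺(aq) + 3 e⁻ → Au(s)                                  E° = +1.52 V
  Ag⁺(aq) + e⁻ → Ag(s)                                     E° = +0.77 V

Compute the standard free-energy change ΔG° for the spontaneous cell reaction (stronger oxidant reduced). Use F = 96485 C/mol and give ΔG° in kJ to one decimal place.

-217.1 kJ

Au³⁺/Au (E° = +1.52 V) is the cathode; Ag⁺/Ag (E° = +0.77 V) is the anode, so E°cell = +0.75 V.
Balancing electrons gives n = 3 (lcm of 3 and 1).
ΔG° = −nFE° = −(3)(96485)(+0.75) = -217,091 J = -217.1 kJ.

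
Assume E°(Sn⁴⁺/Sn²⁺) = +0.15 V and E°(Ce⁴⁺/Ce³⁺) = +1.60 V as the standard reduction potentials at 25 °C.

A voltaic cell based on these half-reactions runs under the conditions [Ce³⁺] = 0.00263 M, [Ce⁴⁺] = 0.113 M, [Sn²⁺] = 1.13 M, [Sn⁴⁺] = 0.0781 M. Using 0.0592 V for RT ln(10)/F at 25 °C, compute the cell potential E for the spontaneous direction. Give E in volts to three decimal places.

+1.581 V

Ce⁴⁺/Ce³⁺ is the cathode (higher E°), Sn⁴⁺/Sn²⁺ the anode: E°cell = +1.60 − (+0.15) = +1.45 V, n = 2.
Overall: 2 Ce⁴⁺(aq) + Sn²⁺(aq) → 2 Ce³⁺(aq) + Sn⁴⁺(aq)
Q = [Ce³⁺]^2·[Sn⁴⁺] / ([Ce⁴⁺]^2·[Sn²⁺]); log Q = -4.427.
E = E° − (0.0592/n) log Q = +1.45 − (0.0592/2)(-4.427) = +1.581 V.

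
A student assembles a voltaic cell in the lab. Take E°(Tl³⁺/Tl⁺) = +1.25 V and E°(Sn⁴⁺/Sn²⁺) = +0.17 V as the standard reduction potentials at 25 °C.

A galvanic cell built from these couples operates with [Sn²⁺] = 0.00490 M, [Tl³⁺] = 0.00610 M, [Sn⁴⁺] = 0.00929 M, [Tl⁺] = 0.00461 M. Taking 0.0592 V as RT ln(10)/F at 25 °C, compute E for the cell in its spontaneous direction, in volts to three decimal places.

Tl³⁺/Tl⁺ is the cathode (higher E°), Sn⁴⁺/Sn²⁺ the anode: E°cell = +1.25 − (+0.17) = +1.08 V, n = 2.
Overall: Tl³⁺(aq) + Sn²⁺(aq) → Tl⁺(aq) + Sn⁴⁺(aq)
Q = [Tl⁺]·[Sn⁴⁺] / ([Tl³⁺]·[Sn²⁺]); log Q = 0.156.
E = E° − (0.0592/n) log Q = +1.08 − (0.0592/2)(0.156) = +1.075 V.

+1.075 V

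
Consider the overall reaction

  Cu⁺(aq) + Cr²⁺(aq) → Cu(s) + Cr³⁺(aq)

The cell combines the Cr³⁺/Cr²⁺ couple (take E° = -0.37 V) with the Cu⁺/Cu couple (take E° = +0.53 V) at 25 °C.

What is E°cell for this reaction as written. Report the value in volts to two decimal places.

The Cu⁺/Cu couple has the higher reduction potential, so it is the cathode; Cr³⁺/Cr²⁺ is oxidised at the anode.
E°cell = E°(cathode) − E°(anode) = (+0.53) − (-0.37) = +0.90 V.

+0.90 V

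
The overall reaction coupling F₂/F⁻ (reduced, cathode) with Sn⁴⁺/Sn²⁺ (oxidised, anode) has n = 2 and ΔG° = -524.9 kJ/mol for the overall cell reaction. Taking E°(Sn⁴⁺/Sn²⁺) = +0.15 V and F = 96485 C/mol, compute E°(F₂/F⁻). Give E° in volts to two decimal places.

+2.87 V

E°cell = −ΔG°/(nF) = −(-524.9×10³)/((2)(96485)) = +2.720 V.
Since F₂/F⁻ is the cathode and Sn⁴⁺/Sn²⁺ the anode, E°cell = E°(F₂/F⁻) − E°(Sn⁴⁺/Sn²⁺).
So E°(F₂/F⁻) = E°cell + E°(Sn⁴⁺/Sn²⁺) = +2.720 + (+0.15) = +2.87 V.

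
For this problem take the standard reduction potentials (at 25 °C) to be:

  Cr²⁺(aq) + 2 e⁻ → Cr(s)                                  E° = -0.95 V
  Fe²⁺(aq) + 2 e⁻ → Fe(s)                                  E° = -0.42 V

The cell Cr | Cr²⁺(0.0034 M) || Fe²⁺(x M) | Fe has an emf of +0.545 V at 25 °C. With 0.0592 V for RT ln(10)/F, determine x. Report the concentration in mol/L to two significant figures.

Fe²⁺/Fe is the cathode, Cr²⁺/Cr the anode: E°cell = +0.53 V, n = 2.
Overall reaction: Fe²⁺(aq) + Cr(s) → Fe(s) + Cr²⁺(aq); Q = [Cr²⁺]^1/[Fe²⁺]^1.
From E = E° − (0.0592/n) log Q: log Q = (E° − E)·n/0.0592 = (+0.53 − (+0.545))·2/0.0592 = -0.5068.
So 1·log[Fe²⁺] = 1·log(0.0034) − log Q = -2.4685 − (-0.5068) = -1.9617; [Fe²⁺] = 10^(-1.9617) ≈ 0.011 M.

0.011 M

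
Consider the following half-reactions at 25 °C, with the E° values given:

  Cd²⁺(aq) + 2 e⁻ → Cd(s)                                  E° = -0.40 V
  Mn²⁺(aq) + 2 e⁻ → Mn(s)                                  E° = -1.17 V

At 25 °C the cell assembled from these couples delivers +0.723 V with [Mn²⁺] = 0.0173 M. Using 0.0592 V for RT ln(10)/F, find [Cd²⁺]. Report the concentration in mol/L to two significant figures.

0.00045 M

Cd²⁺/Cd is the cathode, Mn²⁺/Mn the anode: E°cell = +0.77 V, n = 2.
Overall reaction: Cd²⁺(aq) + Mn(s) → Cd(s) + Mn²⁺(aq); Q = [Mn²⁺]^1/[Cd²⁺]^1.
From E = E° − (0.0592/n) log Q: log Q = (E° − E)·n/0.0592 = (+0.77 − (+0.723))·2/0.0592 = 1.5878.
So 1·log[Cd²⁺] = 1·log(0.0173) − log Q = -1.7620 − (1.5878) = -3.3498; [Cd²⁺] = 10^(-3.3498) ≈ 0.00045 M.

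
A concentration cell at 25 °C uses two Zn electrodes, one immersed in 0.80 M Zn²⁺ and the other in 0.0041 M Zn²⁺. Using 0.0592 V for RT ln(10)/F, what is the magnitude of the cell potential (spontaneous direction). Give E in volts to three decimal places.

+0.068 V

For a concentration cell E°cell = 0. The 0.80 M side is the cathode (reduction is favoured where [Zn²⁺] is higher).
With n = 2, E = −(0.0592/2) log([Zn²⁺]ₐₙ/[Zn²⁺]꜀ₐₜ) = −(0.0592/2) log(0.0041/0.8) = −(0.0592/2)(-2.290) = +0.068 V.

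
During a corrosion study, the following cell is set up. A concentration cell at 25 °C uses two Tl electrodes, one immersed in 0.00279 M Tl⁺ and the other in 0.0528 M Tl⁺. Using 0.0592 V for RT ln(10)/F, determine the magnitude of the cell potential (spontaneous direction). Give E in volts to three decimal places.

For a concentration cell E°cell = 0. The 0.0528 M side is the cathode (reduction is favoured where [Tl⁺] is higher).
With n = 1, E = −(0.0592/1) log([Tl⁺]ₐₙ/[Tl⁺]꜀ₐₜ) = −(0.0592/1) log(0.00279/0.0528) = −(0.0592/1)(-1.277) = +0.076 V.

+0.076 V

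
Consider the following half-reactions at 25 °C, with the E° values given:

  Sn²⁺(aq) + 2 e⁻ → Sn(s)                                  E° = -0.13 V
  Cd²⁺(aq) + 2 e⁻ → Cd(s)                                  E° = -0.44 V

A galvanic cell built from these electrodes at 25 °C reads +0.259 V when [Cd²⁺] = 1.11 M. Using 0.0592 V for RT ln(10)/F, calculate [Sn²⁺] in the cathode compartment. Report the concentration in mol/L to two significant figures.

Sn²⁺/Sn is the cathode, Cd²⁺/Cd the anode: E°cell = +0.31 V, n = 2.
Overall reaction: Sn²⁺(aq) + Cd(s) → Sn(s) + Cd²⁺(aq); Q = [Cd²⁺]^1/[Sn²⁺]^1.
From E = E° − (0.0592/n) log Q: log Q = (E° − E)·n/0.0592 = (+0.31 − (+0.259))·2/0.0592 = 1.7230.
So 1·log[Sn²⁺] = 1·log(1.11) − log Q = 0.0453 − (1.7230) = -1.6777; [Sn²⁺] = 10^(-1.6777) ≈ 0.021 M.

0.021 M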